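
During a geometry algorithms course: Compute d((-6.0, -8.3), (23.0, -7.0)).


dx=29, dy=1.3
d^2 = 29^2 + 1.3^2 = 842.69
d = sqrt(842.69) = 29.0291

29.0291


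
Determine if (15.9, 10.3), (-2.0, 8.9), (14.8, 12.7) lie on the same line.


Cross product: ((-2)-15.9)*(12.7-10.3) - (8.9-10.3)*(14.8-15.9)
= -44.5

No, not collinear


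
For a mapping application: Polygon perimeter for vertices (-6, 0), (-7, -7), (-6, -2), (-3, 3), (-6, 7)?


Sides: (-6, 0)->(-7, -7): sqrt(50) = 7.071068, (-7, -7)->(-6, -2): sqrt(26) = 5.09902, (-6, -2)->(-3, 3): sqrt(34) = 5.830952, (-3, 3)->(-6, 7): sqrt(25) = 5, (-6, 7)->(-6, 0): sqrt(49) = 7
Sum = 30.00104
Perimeter = 30.001

30.001


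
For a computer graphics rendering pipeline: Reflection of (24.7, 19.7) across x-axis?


Reflection over x-axis: (x,y) -> (x,-y)
(24.7, 19.7) -> (24.7, -19.7)

(24.7, -19.7)


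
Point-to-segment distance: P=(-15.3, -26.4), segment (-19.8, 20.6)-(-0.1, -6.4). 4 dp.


Project P onto AB: t = 1 (clamped to [0,1])
Closest point on segment: (-0.1, -6.4)
Distance: 25.1205

25.1205


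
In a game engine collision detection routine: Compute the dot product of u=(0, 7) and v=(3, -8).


u . v = u_x*v_x + u_y*v_y = 0*3 + 7*(-8)
= 0 + (-56) = -56

-56


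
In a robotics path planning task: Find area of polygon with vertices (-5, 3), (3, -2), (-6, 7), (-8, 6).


Shoelace sum: ((-5)*(-2) - 3*3) + (3*7 - (-6)*(-2)) + ((-6)*6 - (-8)*7) + ((-8)*3 - (-5)*6)
= 36
Area = |36|/2 = 18

18


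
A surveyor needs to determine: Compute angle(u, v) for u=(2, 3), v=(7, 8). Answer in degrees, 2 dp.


u.v = 38, |u| = sqrt(13) = 3.6056, |v| = sqrt(113) = 10.6301
cos(theta) = u.v/(|u||v|) = 38/sqrt(1469) = 0.991454
theta = acos(0.991454) = 7.5 degrees

7.5 degrees


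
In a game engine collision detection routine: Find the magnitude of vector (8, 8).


|u| = sqrt(8^2 + 8^2) = sqrt(128) = 11.3137

11.3137


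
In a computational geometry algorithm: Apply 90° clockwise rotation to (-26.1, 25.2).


90° CW: (x,y) -> (y, -x)
(-26.1,25.2) -> (25.2, 26.1)

(25.2, 26.1)


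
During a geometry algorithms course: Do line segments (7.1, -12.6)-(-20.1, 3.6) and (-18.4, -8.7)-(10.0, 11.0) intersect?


Cross products: d1=-613.11, d2=382.81, d3=307.02, d4=-688.9
d1*d2 < 0 and d3*d4 < 0? yes

Yes, they intersect


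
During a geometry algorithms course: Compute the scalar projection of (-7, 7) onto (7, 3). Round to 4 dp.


u.v = -28, |v| = sqrt(58) = 7.6158
Scalar projection = u.v / |v| = -28 / sqrt(58) = -3.6766

-3.6766


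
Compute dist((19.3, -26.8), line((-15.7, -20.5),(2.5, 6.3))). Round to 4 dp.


|cross product| = 1052.66
|line direction| = sqrt(1049.48) = 32.3957
Distance = 1052.66/sqrt(1049.48) = 32.4938

32.4938


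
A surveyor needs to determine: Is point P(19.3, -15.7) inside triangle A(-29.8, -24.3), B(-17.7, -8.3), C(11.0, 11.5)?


Cross products: AB x AP = -681.54, BC x BP = -944.98, CA x CP = 1406.9
All same sign? no

No, outside


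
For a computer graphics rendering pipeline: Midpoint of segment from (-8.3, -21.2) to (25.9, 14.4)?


M = (((-8.3)+25.9)/2, ((-21.2)+14.4)/2)
= (8.8, -3.4)

(8.8, -3.4)


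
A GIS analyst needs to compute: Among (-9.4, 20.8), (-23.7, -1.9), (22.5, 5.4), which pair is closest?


d(P0,P1) = 26.8287, d(P0,P2) = 35.4227, d(P1,P2) = 46.7732
Closest: P0 and P1

Closest pair: (-9.4, 20.8) and (-23.7, -1.9), distance = 26.8287


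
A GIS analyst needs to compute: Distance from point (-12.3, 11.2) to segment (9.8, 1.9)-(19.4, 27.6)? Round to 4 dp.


Project P onto AB: t = 0.0357 (clamped to [0,1])
Closest point on segment: (10.1425, 2.8168)
Distance: 23.9571

23.9571


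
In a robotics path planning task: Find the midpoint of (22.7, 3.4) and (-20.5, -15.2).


M = ((22.7+(-20.5))/2, (3.4+(-15.2))/2)
= (1.1, -5.9)

(1.1, -5.9)


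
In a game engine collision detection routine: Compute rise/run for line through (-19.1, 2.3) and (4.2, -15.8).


slope = (y2-y1)/(x2-x1) = ((-15.8)-2.3)/(4.2-(-19.1)) = (-18.1)/23.3 = -0.7768

-0.7768


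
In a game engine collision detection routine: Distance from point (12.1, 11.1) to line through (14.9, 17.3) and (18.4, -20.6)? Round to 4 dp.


|cross product| = 127.82
|line direction| = sqrt(1448.66) = 38.0613
Distance = 127.82/sqrt(1448.66) = 3.3583

3.3583


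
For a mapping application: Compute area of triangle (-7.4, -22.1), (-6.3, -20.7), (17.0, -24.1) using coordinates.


Area = |x_A(y_B-y_C) + x_B(y_C-y_A) + x_C(y_A-y_B)|/2
= |(-25.16) + 12.6 + (-23.8)|/2
= 36.36/2 = 18.18

18.18


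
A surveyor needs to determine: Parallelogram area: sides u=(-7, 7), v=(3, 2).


|u x v| = |(-7)*2 - 7*3|
= |(-14) - 21| = 35

35


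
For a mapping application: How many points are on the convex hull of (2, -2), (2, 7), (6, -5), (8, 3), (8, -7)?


Convex hull vertices (CCW): (2, -2), (8, -7), (8, 3), (2, 7)
Count = 4

4


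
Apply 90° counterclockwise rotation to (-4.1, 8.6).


90° CCW: (x,y) -> (-y, x)
(-4.1,8.6) -> (-8.6, -4.1)

(-8.6, -4.1)


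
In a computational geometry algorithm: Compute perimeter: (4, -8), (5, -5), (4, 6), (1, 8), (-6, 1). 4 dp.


Sides: (4, -8)->(5, -5): sqrt(10) = 3.162278, (5, -5)->(4, 6): sqrt(122) = 11.045361, (4, 6)->(1, 8): sqrt(13) = 3.605551, (1, 8)->(-6, 1): sqrt(98) = 9.899495, (-6, 1)->(4, -8): sqrt(181) = 13.453624
Sum = 41.166309
Perimeter = 41.1663

41.1663


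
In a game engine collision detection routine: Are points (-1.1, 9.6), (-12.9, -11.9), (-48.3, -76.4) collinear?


Cross product: ((-12.9)-(-1.1))*((-76.4)-9.6) - ((-11.9)-9.6)*((-48.3)-(-1.1))
= 0

Yes, collinear


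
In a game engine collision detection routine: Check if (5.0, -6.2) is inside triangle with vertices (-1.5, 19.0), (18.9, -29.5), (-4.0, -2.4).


Cross products: AB x AP = -198.83, BC x BP = -156.88, CA x CP = -202.1
All same sign? yes

Yes, inside


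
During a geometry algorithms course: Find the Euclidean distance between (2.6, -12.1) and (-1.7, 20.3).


dx=-4.3, dy=32.4
d^2 = (-4.3)^2 + 32.4^2 = 1068.25
d = sqrt(1068.25) = 32.6841

32.6841


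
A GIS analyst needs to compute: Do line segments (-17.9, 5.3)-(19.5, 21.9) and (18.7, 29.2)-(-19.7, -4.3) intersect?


Cross products: d1=-308.34, d2=307.12, d3=286.3, d4=-329.16
d1*d2 < 0 and d3*d4 < 0? yes

Yes, they intersect


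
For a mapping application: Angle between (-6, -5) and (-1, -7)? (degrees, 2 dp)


u.v = 41, |u| = sqrt(61) = 7.8102, |v| = sqrt(50) = 7.0711
cos(theta) = u.v/(|u||v|) = 41/sqrt(3050) = 0.742393
theta = acos(0.742393) = 42.06 degrees

42.06 degrees


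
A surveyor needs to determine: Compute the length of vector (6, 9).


|u| = sqrt(6^2 + 9^2) = sqrt(117) = 10.8167

10.8167


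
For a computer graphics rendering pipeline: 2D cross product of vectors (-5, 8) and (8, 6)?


u x v = u_x*v_y - u_y*v_x = (-5)*6 - 8*8
= (-30) - 64 = -94

-94


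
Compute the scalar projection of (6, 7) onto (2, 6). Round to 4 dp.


u.v = 54, |v| = sqrt(40) = 6.3246
Scalar projection = u.v / |v| = 54 / sqrt(40) = 8.5381

8.5381


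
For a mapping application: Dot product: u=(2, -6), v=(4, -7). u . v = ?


u . v = u_x*v_x + u_y*v_y = 2*4 + (-6)*(-7)
= 8 + 42 = 50

50


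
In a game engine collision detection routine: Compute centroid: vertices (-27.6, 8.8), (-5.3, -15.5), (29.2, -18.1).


Centroid = ((x_A+x_B+x_C)/3, (y_A+y_B+y_C)/3)
= (((-27.6)+(-5.3)+29.2)/3, (8.8+(-15.5)+(-18.1))/3)
= (-1.2333, -8.2667)

(-1.2333, -8.2667)


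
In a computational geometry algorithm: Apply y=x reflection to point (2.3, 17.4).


Reflection over y=x: (x,y) -> (y,x)
(2.3, 17.4) -> (17.4, 2.3)

(17.4, 2.3)


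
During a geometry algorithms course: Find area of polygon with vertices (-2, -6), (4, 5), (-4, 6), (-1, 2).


Shoelace sum: ((-2)*5 - 4*(-6)) + (4*6 - (-4)*5) + ((-4)*2 - (-1)*6) + ((-1)*(-6) - (-2)*2)
= 66
Area = |66|/2 = 33

33


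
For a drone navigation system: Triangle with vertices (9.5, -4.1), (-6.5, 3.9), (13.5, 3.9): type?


Side lengths squared: AB^2=320, BC^2=400, CA^2=80
Sorted: [80, 320, 400]
By sides: Scalene, By angles: Right

Scalene, Right


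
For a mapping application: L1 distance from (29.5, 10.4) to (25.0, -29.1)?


|29.5-25| + |10.4-(-29.1)| = 4.5 + 39.5 = 44

44


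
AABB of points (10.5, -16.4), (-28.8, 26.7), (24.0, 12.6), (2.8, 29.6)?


x range: [-28.8, 24]
y range: [-16.4, 29.6]
Bounding box: (-28.8,-16.4) to (24,29.6)

(-28.8,-16.4) to (24,29.6)


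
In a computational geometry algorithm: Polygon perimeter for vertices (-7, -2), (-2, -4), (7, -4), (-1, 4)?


Sides: (-7, -2)->(-2, -4): sqrt(29) = 5.385165, (-2, -4)->(7, -4): sqrt(81) = 9, (7, -4)->(-1, 4): sqrt(128) = 11.313708, (-1, 4)->(-7, -2): sqrt(72) = 8.485281
Sum = 34.184154
Perimeter = 34.1842

34.1842


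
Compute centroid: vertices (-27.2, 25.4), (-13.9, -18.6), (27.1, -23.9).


Centroid = ((x_A+x_B+x_C)/3, (y_A+y_B+y_C)/3)
= (((-27.2)+(-13.9)+27.1)/3, (25.4+(-18.6)+(-23.9))/3)
= (-4.6667, -5.7)

(-4.6667, -5.7)


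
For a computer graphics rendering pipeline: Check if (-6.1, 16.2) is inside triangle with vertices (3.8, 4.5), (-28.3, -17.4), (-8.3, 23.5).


Cross products: AB x AP = -592.38, BC x BP = -235.98, CA x CP = -46.53
All same sign? yes

Yes, inside


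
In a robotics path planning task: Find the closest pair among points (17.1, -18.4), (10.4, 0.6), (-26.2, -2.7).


d(P0,P1) = 20.1467, d(P0,P2) = 46.0584, d(P1,P2) = 36.7485
Closest: P0 and P1

Closest pair: (17.1, -18.4) and (10.4, 0.6), distance = 20.1467


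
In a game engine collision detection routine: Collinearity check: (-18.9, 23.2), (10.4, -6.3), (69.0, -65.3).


Cross product: (10.4-(-18.9))*((-65.3)-23.2) - ((-6.3)-23.2)*(69-(-18.9))
= 0

Yes, collinear


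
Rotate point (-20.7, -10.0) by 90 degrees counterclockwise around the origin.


90° CCW: (x,y) -> (-y, x)
(-20.7,-10) -> (10, -20.7)

(10, -20.7)


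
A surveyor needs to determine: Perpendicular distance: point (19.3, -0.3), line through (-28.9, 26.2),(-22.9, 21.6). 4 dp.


|cross product| = 62.72
|line direction| = sqrt(57.16) = 7.5604
Distance = 62.72/sqrt(57.16) = 8.2958

8.2958


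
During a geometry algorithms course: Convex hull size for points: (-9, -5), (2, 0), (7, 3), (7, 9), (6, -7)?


Convex hull vertices (CCW): (-9, -5), (6, -7), (7, 3), (7, 9)
Count = 4

4


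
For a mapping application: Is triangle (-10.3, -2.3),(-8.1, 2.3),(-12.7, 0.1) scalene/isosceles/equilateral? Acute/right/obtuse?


Side lengths squared: AB^2=26, BC^2=26, CA^2=11.52
Sorted: [11.52, 26, 26]
By sides: Isosceles, By angles: Acute

Isosceles, Acute


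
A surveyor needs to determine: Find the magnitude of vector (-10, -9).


|u| = sqrt((-10)^2 + (-9)^2) = sqrt(181) = 13.4536

13.4536


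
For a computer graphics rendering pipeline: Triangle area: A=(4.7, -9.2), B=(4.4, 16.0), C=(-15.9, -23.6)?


Area = |x_A(y_B-y_C) + x_B(y_C-y_A) + x_C(y_A-y_B)|/2
= |186.12 + (-63.36) + 400.68|/2
= 523.44/2 = 261.72

261.72


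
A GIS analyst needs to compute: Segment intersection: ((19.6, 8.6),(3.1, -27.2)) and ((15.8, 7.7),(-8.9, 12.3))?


Cross products: d1=-39.71, d2=920.45, d3=-121.19, d4=-1081.35
d1*d2 < 0 and d3*d4 < 0? no

No, they don't intersect


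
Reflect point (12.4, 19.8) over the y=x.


Reflection over y=x: (x,y) -> (y,x)
(12.4, 19.8) -> (19.8, 12.4)

(19.8, 12.4)


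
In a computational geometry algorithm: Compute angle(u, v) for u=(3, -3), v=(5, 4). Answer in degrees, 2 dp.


u.v = 3, |u| = sqrt(18) = 4.2426, |v| = sqrt(41) = 6.4031
cos(theta) = u.v/(|u||v|) = 3/sqrt(738) = 0.110432
theta = acos(0.110432) = 83.66 degrees

83.66 degrees


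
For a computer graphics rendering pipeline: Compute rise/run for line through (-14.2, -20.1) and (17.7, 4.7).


slope = (y2-y1)/(x2-x1) = (4.7-(-20.1))/(17.7-(-14.2)) = 24.8/31.9 = 0.7774

0.7774


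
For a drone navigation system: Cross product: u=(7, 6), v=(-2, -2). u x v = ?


u x v = u_x*v_y - u_y*v_x = 7*(-2) - 6*(-2)
= (-14) - (-12) = -2

-2


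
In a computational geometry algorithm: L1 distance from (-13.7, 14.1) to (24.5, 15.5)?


|(-13.7)-24.5| + |14.1-15.5| = 38.2 + 1.4 = 39.6

39.6


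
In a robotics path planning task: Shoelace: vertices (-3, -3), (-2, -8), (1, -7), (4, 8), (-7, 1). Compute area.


Shoelace sum: ((-3)*(-8) - (-2)*(-3)) + ((-2)*(-7) - 1*(-8)) + (1*8 - 4*(-7)) + (4*1 - (-7)*8) + ((-7)*(-3) - (-3)*1)
= 160
Area = |160|/2 = 80

80


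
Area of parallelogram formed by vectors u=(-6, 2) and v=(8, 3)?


|u x v| = |(-6)*3 - 2*8|
= |(-18) - 16| = 34

34


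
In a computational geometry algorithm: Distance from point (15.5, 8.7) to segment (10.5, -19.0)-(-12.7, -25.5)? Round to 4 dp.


Project P onto AB: t = 0 (clamped to [0,1])
Closest point on segment: (10.5, -19)
Distance: 28.1476

28.1476


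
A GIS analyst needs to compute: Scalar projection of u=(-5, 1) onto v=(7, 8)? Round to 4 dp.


u.v = -27, |v| = sqrt(113) = 10.6301
Scalar projection = u.v / |v| = -27 / sqrt(113) = -2.5399

-2.5399


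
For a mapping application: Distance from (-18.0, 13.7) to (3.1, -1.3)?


dx=21.1, dy=-15
d^2 = 21.1^2 + (-15)^2 = 670.21
d = sqrt(670.21) = 25.8884

25.8884


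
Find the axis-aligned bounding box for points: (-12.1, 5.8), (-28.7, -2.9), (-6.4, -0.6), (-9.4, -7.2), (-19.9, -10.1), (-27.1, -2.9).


x range: [-28.7, -6.4]
y range: [-10.1, 5.8]
Bounding box: (-28.7,-10.1) to (-6.4,5.8)

(-28.7,-10.1) to (-6.4,5.8)


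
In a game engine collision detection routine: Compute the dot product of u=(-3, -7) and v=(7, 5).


u . v = u_x*v_x + u_y*v_y = (-3)*7 + (-7)*5
= (-21) + (-35) = -56

-56


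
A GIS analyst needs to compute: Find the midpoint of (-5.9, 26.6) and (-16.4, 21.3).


M = (((-5.9)+(-16.4))/2, (26.6+21.3)/2)
= (-11.15, 23.95)

(-11.15, 23.95)


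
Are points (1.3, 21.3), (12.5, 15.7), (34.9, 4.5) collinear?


Cross product: (12.5-1.3)*(4.5-21.3) - (15.7-21.3)*(34.9-1.3)
= 0

Yes, collinear


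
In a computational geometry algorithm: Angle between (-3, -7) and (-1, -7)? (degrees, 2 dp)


u.v = 52, |u| = sqrt(58) = 7.6158, |v| = sqrt(50) = 7.0711
cos(theta) = u.v/(|u||v|) = 52/sqrt(2900) = 0.965616
theta = acos(0.965616) = 15.07 degrees

15.07 degrees


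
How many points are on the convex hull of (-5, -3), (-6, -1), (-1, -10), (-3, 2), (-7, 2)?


Convex hull vertices (CCW): (-7, 2), (-6, -1), (-5, -3), (-1, -10), (-3, 2)
Count = 5

5


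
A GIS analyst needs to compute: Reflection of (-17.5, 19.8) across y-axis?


Reflection over y-axis: (x,y) -> (-x,y)
(-17.5, 19.8) -> (17.5, 19.8)

(17.5, 19.8)


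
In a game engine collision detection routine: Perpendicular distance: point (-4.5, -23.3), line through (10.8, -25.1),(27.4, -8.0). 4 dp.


|cross product| = 291.51
|line direction| = sqrt(567.97) = 23.8321
Distance = 291.51/sqrt(567.97) = 12.2318

12.2318


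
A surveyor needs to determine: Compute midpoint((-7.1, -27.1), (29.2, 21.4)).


M = (((-7.1)+29.2)/2, ((-27.1)+21.4)/2)
= (11.05, -2.85)

(11.05, -2.85)


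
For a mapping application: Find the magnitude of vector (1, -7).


|u| = sqrt(1^2 + (-7)^2) = sqrt(50) = 7.0711

7.0711


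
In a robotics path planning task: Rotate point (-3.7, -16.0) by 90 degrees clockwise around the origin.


90° CW: (x,y) -> (y, -x)
(-3.7,-16) -> (-16, 3.7)

(-16, 3.7)


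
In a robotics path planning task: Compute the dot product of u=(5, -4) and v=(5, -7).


u . v = u_x*v_x + u_y*v_y = 5*5 + (-4)*(-7)
= 25 + 28 = 53

53


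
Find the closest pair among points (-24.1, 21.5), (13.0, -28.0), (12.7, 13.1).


d(P0,P1) = 61.86, d(P0,P2) = 37.7465, d(P1,P2) = 41.1011
Closest: P0 and P2

Closest pair: (-24.1, 21.5) and (12.7, 13.1), distance = 37.7465


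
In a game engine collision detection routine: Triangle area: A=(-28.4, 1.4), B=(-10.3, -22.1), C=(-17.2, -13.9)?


Area = |x_A(y_B-y_C) + x_B(y_C-y_A) + x_C(y_A-y_B)|/2
= |232.88 + 157.59 + (-404.2)|/2
= 13.73/2 = 6.865

6.865


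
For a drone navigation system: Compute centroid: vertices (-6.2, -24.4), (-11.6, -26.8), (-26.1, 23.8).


Centroid = ((x_A+x_B+x_C)/3, (y_A+y_B+y_C)/3)
= (((-6.2)+(-11.6)+(-26.1))/3, ((-24.4)+(-26.8)+23.8)/3)
= (-14.6333, -9.1333)

(-14.6333, -9.1333)


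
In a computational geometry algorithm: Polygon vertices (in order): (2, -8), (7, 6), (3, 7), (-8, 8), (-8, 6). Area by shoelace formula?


Shoelace sum: (2*6 - 7*(-8)) + (7*7 - 3*6) + (3*8 - (-8)*7) + ((-8)*6 - (-8)*8) + ((-8)*(-8) - 2*6)
= 247
Area = |247|/2 = 123.5

123.5


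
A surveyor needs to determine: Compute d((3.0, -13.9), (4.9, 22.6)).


dx=1.9, dy=36.5
d^2 = 1.9^2 + 36.5^2 = 1335.86
d = sqrt(1335.86) = 36.5494

36.5494


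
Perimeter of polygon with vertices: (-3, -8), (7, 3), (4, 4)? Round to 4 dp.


Sides: (-3, -8)->(7, 3): sqrt(221) = 14.866069, (7, 3)->(4, 4): sqrt(10) = 3.162278, (4, 4)->(-3, -8): sqrt(193) = 13.892444
Sum = 31.920791
Perimeter = 31.9208

31.9208


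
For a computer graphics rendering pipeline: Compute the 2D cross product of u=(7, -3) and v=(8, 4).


u x v = u_x*v_y - u_y*v_x = 7*4 - (-3)*8
= 28 - (-24) = 52

52


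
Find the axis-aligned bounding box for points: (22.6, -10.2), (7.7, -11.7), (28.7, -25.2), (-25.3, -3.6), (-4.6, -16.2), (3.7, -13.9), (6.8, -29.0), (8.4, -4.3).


x range: [-25.3, 28.7]
y range: [-29, -3.6]
Bounding box: (-25.3,-29) to (28.7,-3.6)

(-25.3,-29) to (28.7,-3.6)


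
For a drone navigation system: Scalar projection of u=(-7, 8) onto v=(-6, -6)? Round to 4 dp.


u.v = -6, |v| = sqrt(72) = 8.4853
Scalar projection = u.v / |v| = -6 / sqrt(72) = -0.7071

-0.7071


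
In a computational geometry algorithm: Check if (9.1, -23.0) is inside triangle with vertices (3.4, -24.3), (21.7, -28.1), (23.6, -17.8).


Cross products: AB x AP = 45.45, BC x BP = 139.47, CA x CP = 10.79
All same sign? yes

Yes, inside


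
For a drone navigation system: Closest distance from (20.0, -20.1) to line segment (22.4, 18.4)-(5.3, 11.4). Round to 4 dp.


Project P onto AB: t = 0.9096 (clamped to [0,1])
Closest point on segment: (6.8462, 12.0329)
Distance: 34.721

34.721


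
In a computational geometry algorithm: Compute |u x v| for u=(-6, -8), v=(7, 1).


|u x v| = |(-6)*1 - (-8)*7|
= |(-6) - (-56)| = 50

50


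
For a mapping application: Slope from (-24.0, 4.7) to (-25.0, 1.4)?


slope = (y2-y1)/(x2-x1) = (1.4-4.7)/((-25)-(-24)) = (-3.3)/(-1) = 3.3

3.3


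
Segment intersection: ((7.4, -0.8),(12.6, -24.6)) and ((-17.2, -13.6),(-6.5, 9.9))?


Cross products: d1=-441.14, d2=-818, d3=-652.04, d4=-275.18
d1*d2 < 0 and d3*d4 < 0? no

No, they don't intersect


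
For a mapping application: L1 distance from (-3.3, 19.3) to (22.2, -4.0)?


|(-3.3)-22.2| + |19.3-(-4)| = 25.5 + 23.3 = 48.8

48.8


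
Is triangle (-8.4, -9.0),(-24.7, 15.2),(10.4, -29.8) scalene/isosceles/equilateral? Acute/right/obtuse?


Side lengths squared: AB^2=851.33, BC^2=3257.01, CA^2=786.08
Sorted: [786.08, 851.33, 3257.01]
By sides: Scalene, By angles: Obtuse

Scalene, Obtuse


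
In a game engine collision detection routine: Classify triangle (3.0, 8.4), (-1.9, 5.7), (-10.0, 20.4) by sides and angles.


Side lengths squared: AB^2=31.3, BC^2=281.7, CA^2=313
Sorted: [31.3, 281.7, 313]
By sides: Scalene, By angles: Right

Scalene, Right


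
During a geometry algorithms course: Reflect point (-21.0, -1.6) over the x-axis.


Reflection over x-axis: (x,y) -> (x,-y)
(-21, -1.6) -> (-21, 1.6)

(-21, 1.6)


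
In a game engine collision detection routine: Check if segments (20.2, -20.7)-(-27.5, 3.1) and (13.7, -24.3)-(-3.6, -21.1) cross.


Cross products: d1=-83.08, d2=-342.18, d3=326.42, d4=585.52
d1*d2 < 0 and d3*d4 < 0? no

No, they don't intersect


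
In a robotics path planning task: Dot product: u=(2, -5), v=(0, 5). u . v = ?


u . v = u_x*v_x + u_y*v_y = 2*0 + (-5)*5
= 0 + (-25) = -25

-25


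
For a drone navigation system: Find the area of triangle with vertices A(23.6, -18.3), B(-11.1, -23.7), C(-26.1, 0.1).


Area = |x_A(y_B-y_C) + x_B(y_C-y_A) + x_C(y_A-y_B)|/2
= |(-561.68) + (-204.24) + (-140.94)|/2
= 906.86/2 = 453.43

453.43


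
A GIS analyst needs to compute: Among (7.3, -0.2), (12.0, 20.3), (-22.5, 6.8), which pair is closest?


d(P0,P1) = 21.0319, d(P0,P2) = 30.6111, d(P1,P2) = 37.0473
Closest: P0 and P1

Closest pair: (7.3, -0.2) and (12.0, 20.3), distance = 21.0319


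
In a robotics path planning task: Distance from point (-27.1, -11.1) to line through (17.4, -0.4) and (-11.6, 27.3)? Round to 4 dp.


|cross product| = 1542.95
|line direction| = sqrt(1608.29) = 40.1035
Distance = 1542.95/sqrt(1608.29) = 38.4742

38.4742


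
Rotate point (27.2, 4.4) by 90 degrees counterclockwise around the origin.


90° CCW: (x,y) -> (-y, x)
(27.2,4.4) -> (-4.4, 27.2)

(-4.4, 27.2)


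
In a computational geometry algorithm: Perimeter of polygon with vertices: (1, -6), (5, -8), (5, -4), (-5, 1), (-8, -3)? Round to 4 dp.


Sides: (1, -6)->(5, -8): sqrt(20) = 4.472136, (5, -8)->(5, -4): sqrt(16) = 4, (5, -4)->(-5, 1): sqrt(125) = 11.18034, (-5, 1)->(-8, -3): sqrt(25) = 5, (-8, -3)->(1, -6): sqrt(90) = 9.486833
Sum = 34.139309
Perimeter = 34.1393

34.1393


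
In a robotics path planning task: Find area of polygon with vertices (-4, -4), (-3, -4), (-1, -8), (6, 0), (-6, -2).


Shoelace sum: ((-4)*(-4) - (-3)*(-4)) + ((-3)*(-8) - (-1)*(-4)) + ((-1)*0 - 6*(-8)) + (6*(-2) - (-6)*0) + ((-6)*(-4) - (-4)*(-2))
= 76
Area = |76|/2 = 38

38


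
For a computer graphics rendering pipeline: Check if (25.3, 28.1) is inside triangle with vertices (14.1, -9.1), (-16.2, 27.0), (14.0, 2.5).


Cross products: AB x AP = -1531.48, BC x BP = 1049.97, CA x CP = 133.64
All same sign? no

No, outside


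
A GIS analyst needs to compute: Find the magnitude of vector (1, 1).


|u| = sqrt(1^2 + 1^2) = sqrt(2) = 1.4142

1.4142


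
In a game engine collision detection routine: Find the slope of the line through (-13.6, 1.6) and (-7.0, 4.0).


slope = (y2-y1)/(x2-x1) = (4-1.6)/((-7)-(-13.6)) = 2.4/6.6 = 0.3636

0.3636


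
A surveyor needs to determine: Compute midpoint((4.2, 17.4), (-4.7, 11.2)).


M = ((4.2+(-4.7))/2, (17.4+11.2)/2)
= (-0.25, 14.3)

(-0.25, 14.3)


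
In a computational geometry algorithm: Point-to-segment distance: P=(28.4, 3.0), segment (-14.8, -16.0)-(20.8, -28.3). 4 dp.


Project P onto AB: t = 0.9193 (clamped to [0,1])
Closest point on segment: (17.9285, -27.3079)
Distance: 32.0659

32.0659


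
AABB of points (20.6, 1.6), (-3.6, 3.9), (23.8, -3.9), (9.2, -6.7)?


x range: [-3.6, 23.8]
y range: [-6.7, 3.9]
Bounding box: (-3.6,-6.7) to (23.8,3.9)

(-3.6,-6.7) to (23.8,3.9)


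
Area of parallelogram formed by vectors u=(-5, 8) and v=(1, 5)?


|u x v| = |(-5)*5 - 8*1|
= |(-25) - 8| = 33

33


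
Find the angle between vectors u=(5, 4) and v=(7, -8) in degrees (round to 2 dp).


u.v = 3, |u| = sqrt(41) = 6.4031, |v| = sqrt(113) = 10.6301
cos(theta) = u.v/(|u||v|) = 3/sqrt(4633) = 0.044075
theta = acos(0.044075) = 87.47 degrees

87.47 degrees


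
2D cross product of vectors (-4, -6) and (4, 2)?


u x v = u_x*v_y - u_y*v_x = (-4)*2 - (-6)*4
= (-8) - (-24) = 16

16


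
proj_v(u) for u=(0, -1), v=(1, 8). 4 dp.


u.v = -8, |v| = sqrt(65) = 8.0623
Scalar projection = u.v / |v| = -8 / sqrt(65) = -0.9923

-0.9923


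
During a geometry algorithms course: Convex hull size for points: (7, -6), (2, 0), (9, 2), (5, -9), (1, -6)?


Convex hull vertices (CCW): (1, -6), (5, -9), (7, -6), (9, 2), (2, 0)
Count = 5

5


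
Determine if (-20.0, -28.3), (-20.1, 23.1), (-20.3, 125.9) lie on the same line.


Cross product: ((-20.1)-(-20))*(125.9-(-28.3)) - (23.1-(-28.3))*((-20.3)-(-20))
= 0

Yes, collinear


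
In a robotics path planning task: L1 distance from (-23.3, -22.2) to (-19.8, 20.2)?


|(-23.3)-(-19.8)| + |(-22.2)-20.2| = 3.5 + 42.4 = 45.9

45.9


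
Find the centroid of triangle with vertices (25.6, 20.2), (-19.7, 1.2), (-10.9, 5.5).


Centroid = ((x_A+x_B+x_C)/3, (y_A+y_B+y_C)/3)
= ((25.6+(-19.7)+(-10.9))/3, (20.2+1.2+5.5)/3)
= (-1.6667, 8.9667)

(-1.6667, 8.9667)


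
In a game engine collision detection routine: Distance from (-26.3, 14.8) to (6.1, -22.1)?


dx=32.4, dy=-36.9
d^2 = 32.4^2 + (-36.9)^2 = 2411.37
d = sqrt(2411.37) = 49.1057

49.1057


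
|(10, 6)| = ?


|u| = sqrt(10^2 + 6^2) = sqrt(136) = 11.6619

11.6619


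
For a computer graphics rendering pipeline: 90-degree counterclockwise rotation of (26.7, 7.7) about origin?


90° CCW: (x,y) -> (-y, x)
(26.7,7.7) -> (-7.7, 26.7)

(-7.7, 26.7)


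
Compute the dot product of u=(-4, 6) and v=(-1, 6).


u . v = u_x*v_x + u_y*v_y = (-4)*(-1) + 6*6
= 4 + 36 = 40

40


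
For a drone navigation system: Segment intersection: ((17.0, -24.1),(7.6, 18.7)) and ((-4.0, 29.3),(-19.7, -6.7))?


Cross products: d1=1594.38, d2=584.02, d3=396.84, d4=1407.2
d1*d2 < 0 and d3*d4 < 0? no

No, they don't intersect


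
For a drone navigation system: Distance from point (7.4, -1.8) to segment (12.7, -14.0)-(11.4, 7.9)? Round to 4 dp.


Project P onto AB: t = 0.5694 (clamped to [0,1])
Closest point on segment: (11.9597, -1.5293)
Distance: 4.5678

4.5678


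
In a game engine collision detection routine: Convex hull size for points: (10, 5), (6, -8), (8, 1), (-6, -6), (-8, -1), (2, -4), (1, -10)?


Convex hull vertices (CCW): (-8, -1), (-6, -6), (1, -10), (6, -8), (10, 5)
Count = 5

5


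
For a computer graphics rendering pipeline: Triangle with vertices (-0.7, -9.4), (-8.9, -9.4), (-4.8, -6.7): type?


Side lengths squared: AB^2=67.24, BC^2=24.1, CA^2=24.1
Sorted: [24.1, 24.1, 67.24]
By sides: Isosceles, By angles: Obtuse

Isosceles, Obtuse


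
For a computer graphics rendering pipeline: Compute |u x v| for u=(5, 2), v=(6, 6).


|u x v| = |5*6 - 2*6|
= |30 - 12| = 18

18


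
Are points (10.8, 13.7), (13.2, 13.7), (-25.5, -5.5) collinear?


Cross product: (13.2-10.8)*((-5.5)-13.7) - (13.7-13.7)*((-25.5)-10.8)
= -46.08

No, not collinear


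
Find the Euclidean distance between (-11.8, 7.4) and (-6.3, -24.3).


dx=5.5, dy=-31.7
d^2 = 5.5^2 + (-31.7)^2 = 1035.14
d = sqrt(1035.14) = 32.1736

32.1736


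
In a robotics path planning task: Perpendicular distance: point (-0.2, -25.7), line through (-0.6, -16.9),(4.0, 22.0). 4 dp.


|cross product| = 56.04
|line direction| = sqrt(1534.37) = 39.171
Distance = 56.04/sqrt(1534.37) = 1.4306

1.4306


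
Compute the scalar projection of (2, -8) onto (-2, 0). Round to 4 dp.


u.v = -4, |v| = sqrt(4) = 2
Scalar projection = u.v / |v| = -4 / sqrt(4) = -2

-2


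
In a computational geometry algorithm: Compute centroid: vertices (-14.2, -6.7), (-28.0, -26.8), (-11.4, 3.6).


Centroid = ((x_A+x_B+x_C)/3, (y_A+y_B+y_C)/3)
= (((-14.2)+(-28)+(-11.4))/3, ((-6.7)+(-26.8)+3.6)/3)
= (-17.8667, -9.9667)

(-17.8667, -9.9667)


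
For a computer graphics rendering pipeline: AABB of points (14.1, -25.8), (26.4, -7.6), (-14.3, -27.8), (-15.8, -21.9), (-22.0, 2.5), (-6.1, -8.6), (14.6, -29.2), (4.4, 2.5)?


x range: [-22, 26.4]
y range: [-29.2, 2.5]
Bounding box: (-22,-29.2) to (26.4,2.5)

(-22,-29.2) to (26.4,2.5)


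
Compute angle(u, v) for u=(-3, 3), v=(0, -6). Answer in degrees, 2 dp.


u.v = -18, |u| = sqrt(18) = 4.2426, |v| = sqrt(36) = 6
cos(theta) = u.v/(|u||v|) = -18/sqrt(648) = -0.707107
theta = acos(-0.707107) = 135 degrees

135 degrees


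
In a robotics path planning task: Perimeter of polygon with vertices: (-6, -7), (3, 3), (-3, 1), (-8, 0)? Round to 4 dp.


Sides: (-6, -7)->(3, 3): sqrt(181) = 13.453624, (3, 3)->(-3, 1): sqrt(40) = 6.324555, (-3, 1)->(-8, 0): sqrt(26) = 5.09902, (-8, 0)->(-6, -7): sqrt(53) = 7.28011
Sum = 32.157309
Perimeter = 32.1573

32.1573


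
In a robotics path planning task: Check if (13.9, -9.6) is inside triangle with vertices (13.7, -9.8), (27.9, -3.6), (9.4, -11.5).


Cross products: AB x AP = 1.6, BC x BP = 0.4, CA x CP = 0.52
All same sign? yes

Yes, inside


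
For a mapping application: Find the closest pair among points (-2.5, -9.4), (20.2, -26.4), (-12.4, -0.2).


d(P0,P1) = 28.36, d(P0,P2) = 13.5148, d(P1,P2) = 41.8234
Closest: P0 and P2

Closest pair: (-2.5, -9.4) and (-12.4, -0.2), distance = 13.5148


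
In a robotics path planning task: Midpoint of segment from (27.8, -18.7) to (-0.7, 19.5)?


M = ((27.8+(-0.7))/2, ((-18.7)+19.5)/2)
= (13.55, 0.4)

(13.55, 0.4)


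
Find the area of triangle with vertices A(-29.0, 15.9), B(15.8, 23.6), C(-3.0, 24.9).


Area = |x_A(y_B-y_C) + x_B(y_C-y_A) + x_C(y_A-y_B)|/2
= |37.7 + 142.2 + 23.1|/2
= 203/2 = 101.5

101.5


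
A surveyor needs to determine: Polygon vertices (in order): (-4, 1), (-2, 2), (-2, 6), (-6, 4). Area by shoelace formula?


Shoelace sum: ((-4)*2 - (-2)*1) + ((-2)*6 - (-2)*2) + ((-2)*4 - (-6)*6) + ((-6)*1 - (-4)*4)
= 24
Area = |24|/2 = 12

12


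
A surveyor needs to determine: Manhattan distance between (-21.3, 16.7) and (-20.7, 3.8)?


|(-21.3)-(-20.7)| + |16.7-3.8| = 0.6 + 12.9 = 13.5

13.5


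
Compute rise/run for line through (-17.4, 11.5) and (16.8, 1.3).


slope = (y2-y1)/(x2-x1) = (1.3-11.5)/(16.8-(-17.4)) = (-10.2)/34.2 = -0.2982

-0.2982


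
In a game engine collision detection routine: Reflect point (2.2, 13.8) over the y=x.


Reflection over y=x: (x,y) -> (y,x)
(2.2, 13.8) -> (13.8, 2.2)

(13.8, 2.2)


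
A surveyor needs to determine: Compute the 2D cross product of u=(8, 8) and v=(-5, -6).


u x v = u_x*v_y - u_y*v_x = 8*(-6) - 8*(-5)
= (-48) - (-40) = -8

-8


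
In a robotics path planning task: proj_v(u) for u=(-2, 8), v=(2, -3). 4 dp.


u.v = -28, |v| = sqrt(13) = 3.6056
Scalar projection = u.v / |v| = -28 / sqrt(13) = -7.7658

-7.7658


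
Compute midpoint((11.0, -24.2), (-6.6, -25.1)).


M = ((11+(-6.6))/2, ((-24.2)+(-25.1))/2)
= (2.2, -24.65)

(2.2, -24.65)


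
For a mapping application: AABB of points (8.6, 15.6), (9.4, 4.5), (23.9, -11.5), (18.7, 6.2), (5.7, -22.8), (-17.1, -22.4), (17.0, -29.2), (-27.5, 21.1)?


x range: [-27.5, 23.9]
y range: [-29.2, 21.1]
Bounding box: (-27.5,-29.2) to (23.9,21.1)

(-27.5,-29.2) to (23.9,21.1)


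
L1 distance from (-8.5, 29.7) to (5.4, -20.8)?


|(-8.5)-5.4| + |29.7-(-20.8)| = 13.9 + 50.5 = 64.4

64.4


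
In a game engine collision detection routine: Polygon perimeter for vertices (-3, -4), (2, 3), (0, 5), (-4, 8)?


Sides: (-3, -4)->(2, 3): sqrt(74) = 8.602325, (2, 3)->(0, 5): sqrt(8) = 2.828427, (0, 5)->(-4, 8): sqrt(25) = 5, (-4, 8)->(-3, -4): sqrt(145) = 12.041595
Sum = 28.472347
Perimeter = 28.4723

28.4723


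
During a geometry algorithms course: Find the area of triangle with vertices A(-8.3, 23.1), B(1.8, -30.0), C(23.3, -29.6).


Area = |x_A(y_B-y_C) + x_B(y_C-y_A) + x_C(y_A-y_B)|/2
= |3.32 + (-94.86) + 1237.23|/2
= 1145.69/2 = 572.845

572.845


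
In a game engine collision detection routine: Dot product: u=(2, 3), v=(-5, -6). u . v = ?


u . v = u_x*v_x + u_y*v_y = 2*(-5) + 3*(-6)
= (-10) + (-18) = -28

-28


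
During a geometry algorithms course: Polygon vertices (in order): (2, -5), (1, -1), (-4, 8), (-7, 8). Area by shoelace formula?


Shoelace sum: (2*(-1) - 1*(-5)) + (1*8 - (-4)*(-1)) + ((-4)*8 - (-7)*8) + ((-7)*(-5) - 2*8)
= 50
Area = |50|/2 = 25

25


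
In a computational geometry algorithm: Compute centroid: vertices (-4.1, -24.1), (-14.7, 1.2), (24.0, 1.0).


Centroid = ((x_A+x_B+x_C)/3, (y_A+y_B+y_C)/3)
= (((-4.1)+(-14.7)+24)/3, ((-24.1)+1.2+1)/3)
= (1.7333, -7.3)

(1.7333, -7.3)


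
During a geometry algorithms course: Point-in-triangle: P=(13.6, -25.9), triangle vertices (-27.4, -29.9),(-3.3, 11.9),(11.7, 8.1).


Cross products: AB x AP = -1617.4, BC x BP = -502.78, CA x CP = 1401.6
All same sign? no

No, outside


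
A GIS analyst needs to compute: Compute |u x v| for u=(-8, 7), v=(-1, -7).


|u x v| = |(-8)*(-7) - 7*(-1)|
= |56 - (-7)| = 63

63


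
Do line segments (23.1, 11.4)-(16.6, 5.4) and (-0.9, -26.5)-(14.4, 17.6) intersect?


Cross products: d1=-478.53, d2=-283.68, d3=102.35, d4=-92.5
d1*d2 < 0 and d3*d4 < 0? no

No, they don't intersect


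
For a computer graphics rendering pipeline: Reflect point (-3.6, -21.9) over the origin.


Reflection over origin: (x,y) -> (-x,-y)
(-3.6, -21.9) -> (3.6, 21.9)

(3.6, 21.9)


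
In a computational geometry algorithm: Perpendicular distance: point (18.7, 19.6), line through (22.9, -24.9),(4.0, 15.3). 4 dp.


|cross product| = 672.21
|line direction| = sqrt(1973.25) = 44.4213
Distance = 672.21/sqrt(1973.25) = 15.1326

15.1326


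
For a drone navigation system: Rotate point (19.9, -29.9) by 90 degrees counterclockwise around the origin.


90° CCW: (x,y) -> (-y, x)
(19.9,-29.9) -> (29.9, 19.9)

(29.9, 19.9)


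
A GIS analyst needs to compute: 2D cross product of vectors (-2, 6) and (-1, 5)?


u x v = u_x*v_y - u_y*v_x = (-2)*5 - 6*(-1)
= (-10) - (-6) = -4

-4


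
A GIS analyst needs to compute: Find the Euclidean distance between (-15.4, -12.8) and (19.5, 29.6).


dx=34.9, dy=42.4
d^2 = 34.9^2 + 42.4^2 = 3015.77
d = sqrt(3015.77) = 54.916

54.916


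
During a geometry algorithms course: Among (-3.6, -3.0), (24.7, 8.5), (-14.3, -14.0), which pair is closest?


d(P0,P1) = 30.5473, d(P0,P2) = 15.3457, d(P1,P2) = 45.025
Closest: P0 and P2

Closest pair: (-3.6, -3.0) and (-14.3, -14.0), distance = 15.3457


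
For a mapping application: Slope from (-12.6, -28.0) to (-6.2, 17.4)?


slope = (y2-y1)/(x2-x1) = (17.4-(-28))/((-6.2)-(-12.6)) = 45.4/6.4 = 7.0937

7.0937


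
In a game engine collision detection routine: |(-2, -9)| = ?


|u| = sqrt((-2)^2 + (-9)^2) = sqrt(85) = 9.2195

9.2195


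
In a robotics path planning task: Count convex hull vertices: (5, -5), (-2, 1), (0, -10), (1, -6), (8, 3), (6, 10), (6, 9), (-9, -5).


Convex hull vertices (CCW): (-9, -5), (0, -10), (5, -5), (8, 3), (6, 10)
Count = 5

5


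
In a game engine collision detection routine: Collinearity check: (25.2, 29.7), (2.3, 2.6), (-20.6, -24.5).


Cross product: (2.3-25.2)*((-24.5)-29.7) - (2.6-29.7)*((-20.6)-25.2)
= 0

Yes, collinear


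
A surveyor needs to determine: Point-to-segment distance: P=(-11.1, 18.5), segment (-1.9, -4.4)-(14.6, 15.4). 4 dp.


Project P onto AB: t = 0.454 (clamped to [0,1])
Closest point on segment: (5.5918, 4.5902)
Distance: 21.7279

21.7279


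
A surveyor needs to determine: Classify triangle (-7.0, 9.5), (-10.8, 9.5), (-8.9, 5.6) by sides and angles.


Side lengths squared: AB^2=14.44, BC^2=18.82, CA^2=18.82
Sorted: [14.44, 18.82, 18.82]
By sides: Isosceles, By angles: Acute

Isosceles, Acute


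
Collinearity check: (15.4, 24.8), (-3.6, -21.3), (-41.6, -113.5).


Cross product: ((-3.6)-15.4)*((-113.5)-24.8) - ((-21.3)-24.8)*((-41.6)-15.4)
= 0

Yes, collinear


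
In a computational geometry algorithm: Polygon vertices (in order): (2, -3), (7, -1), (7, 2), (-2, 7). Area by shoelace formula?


Shoelace sum: (2*(-1) - 7*(-3)) + (7*2 - 7*(-1)) + (7*7 - (-2)*2) + ((-2)*(-3) - 2*7)
= 85
Area = |85|/2 = 42.5

42.5


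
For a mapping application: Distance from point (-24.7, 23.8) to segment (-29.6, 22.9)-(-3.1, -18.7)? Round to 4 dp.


Project P onto AB: t = 0.038 (clamped to [0,1])
Closest point on segment: (-28.5934, 21.3198)
Distance: 4.6163

4.6163


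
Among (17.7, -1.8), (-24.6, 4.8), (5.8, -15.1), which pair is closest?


d(P0,P1) = 42.8118, d(P0,P2) = 17.8466, d(P1,P2) = 36.3341
Closest: P0 and P2

Closest pair: (17.7, -1.8) and (5.8, -15.1), distance = 17.8466


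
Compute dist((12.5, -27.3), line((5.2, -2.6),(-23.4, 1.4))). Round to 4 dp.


|cross product| = 677.22
|line direction| = sqrt(833.96) = 28.8784
Distance = 677.22/sqrt(833.96) = 23.4508

23.4508


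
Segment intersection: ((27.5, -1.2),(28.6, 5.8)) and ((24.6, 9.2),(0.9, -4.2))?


Cross products: d1=285.34, d2=134.18, d3=31.74, d4=182.9
d1*d2 < 0 and d3*d4 < 0? no

No, they don't intersect


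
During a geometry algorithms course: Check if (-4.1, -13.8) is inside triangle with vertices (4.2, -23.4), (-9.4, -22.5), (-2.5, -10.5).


Cross products: AB x AP = -123.09, BC x BP = -3.57, CA x CP = -42.75
All same sign? yes

Yes, inside


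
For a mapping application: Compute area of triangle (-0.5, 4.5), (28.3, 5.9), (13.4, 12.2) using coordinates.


Area = |x_A(y_B-y_C) + x_B(y_C-y_A) + x_C(y_A-y_B)|/2
= |3.15 + 217.91 + (-18.76)|/2
= 202.3/2 = 101.15

101.15


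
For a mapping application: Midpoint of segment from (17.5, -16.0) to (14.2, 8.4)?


M = ((17.5+14.2)/2, ((-16)+8.4)/2)
= (15.85, -3.8)

(15.85, -3.8)


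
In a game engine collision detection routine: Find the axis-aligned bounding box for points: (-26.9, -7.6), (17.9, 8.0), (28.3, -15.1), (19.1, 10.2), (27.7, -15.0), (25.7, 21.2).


x range: [-26.9, 28.3]
y range: [-15.1, 21.2]
Bounding box: (-26.9,-15.1) to (28.3,21.2)

(-26.9,-15.1) to (28.3,21.2)


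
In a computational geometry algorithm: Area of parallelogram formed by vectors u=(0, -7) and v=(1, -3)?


|u x v| = |0*(-3) - (-7)*1|
= |0 - (-7)| = 7

7


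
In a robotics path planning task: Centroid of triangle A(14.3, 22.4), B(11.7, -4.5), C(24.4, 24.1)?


Centroid = ((x_A+x_B+x_C)/3, (y_A+y_B+y_C)/3)
= ((14.3+11.7+24.4)/3, (22.4+(-4.5)+24.1)/3)
= (16.8, 14)

(16.8, 14)


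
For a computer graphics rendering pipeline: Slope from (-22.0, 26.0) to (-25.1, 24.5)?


slope = (y2-y1)/(x2-x1) = (24.5-26)/((-25.1)-(-22)) = (-1.5)/(-3.1) = 0.4839

0.4839


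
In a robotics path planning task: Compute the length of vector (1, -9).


|u| = sqrt(1^2 + (-9)^2) = sqrt(82) = 9.0554

9.0554


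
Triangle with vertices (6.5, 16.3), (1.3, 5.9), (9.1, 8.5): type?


Side lengths squared: AB^2=135.2, BC^2=67.6, CA^2=67.6
Sorted: [67.6, 67.6, 135.2]
By sides: Isosceles, By angles: Right

Isosceles, Right


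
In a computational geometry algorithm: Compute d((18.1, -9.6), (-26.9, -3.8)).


dx=-45, dy=5.8
d^2 = (-45)^2 + 5.8^2 = 2058.64
d = sqrt(2058.64) = 45.3722

45.3722


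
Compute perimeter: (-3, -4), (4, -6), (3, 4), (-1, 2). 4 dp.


Sides: (-3, -4)->(4, -6): sqrt(53) = 7.28011, (4, -6)->(3, 4): sqrt(101) = 10.049876, (3, 4)->(-1, 2): sqrt(20) = 4.472136, (-1, 2)->(-3, -4): sqrt(40) = 6.324555
Sum = 28.126677
Perimeter = 28.1267

28.1267


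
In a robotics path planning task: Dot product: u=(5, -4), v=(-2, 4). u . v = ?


u . v = u_x*v_x + u_y*v_y = 5*(-2) + (-4)*4
= (-10) + (-16) = -26

-26


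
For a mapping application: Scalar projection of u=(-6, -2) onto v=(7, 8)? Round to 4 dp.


u.v = -58, |v| = sqrt(113) = 10.6301
Scalar projection = u.v / |v| = -58 / sqrt(113) = -5.4562

-5.4562


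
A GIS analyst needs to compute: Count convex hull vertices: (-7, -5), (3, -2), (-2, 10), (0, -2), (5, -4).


Convex hull vertices (CCW): (-7, -5), (5, -4), (-2, 10)
Count = 3

3


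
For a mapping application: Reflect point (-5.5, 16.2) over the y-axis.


Reflection over y-axis: (x,y) -> (-x,y)
(-5.5, 16.2) -> (5.5, 16.2)

(5.5, 16.2)


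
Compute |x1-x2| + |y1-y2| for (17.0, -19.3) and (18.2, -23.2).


|17-18.2| + |(-19.3)-(-23.2)| = 1.2 + 3.9 = 5.1

5.1


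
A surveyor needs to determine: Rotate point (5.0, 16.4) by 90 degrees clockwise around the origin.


90° CW: (x,y) -> (y, -x)
(5,16.4) -> (16.4, -5)

(16.4, -5)


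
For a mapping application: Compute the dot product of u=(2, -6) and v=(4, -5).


u . v = u_x*v_x + u_y*v_y = 2*4 + (-6)*(-5)
= 8 + 30 = 38

38


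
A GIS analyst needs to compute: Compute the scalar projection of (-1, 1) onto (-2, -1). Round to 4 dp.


u.v = 1, |v| = sqrt(5) = 2.2361
Scalar projection = u.v / |v| = 1 / sqrt(5) = 0.4472

0.4472
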